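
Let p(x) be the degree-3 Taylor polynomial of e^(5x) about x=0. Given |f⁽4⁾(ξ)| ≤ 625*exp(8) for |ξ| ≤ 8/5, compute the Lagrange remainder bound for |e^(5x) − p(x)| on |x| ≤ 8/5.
512*exp(8)/3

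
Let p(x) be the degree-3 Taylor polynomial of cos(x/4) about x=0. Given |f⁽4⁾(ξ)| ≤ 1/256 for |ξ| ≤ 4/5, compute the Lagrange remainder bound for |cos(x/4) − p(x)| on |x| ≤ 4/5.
1/15000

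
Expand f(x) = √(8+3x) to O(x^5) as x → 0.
2*sqrt(2) + 3*sqrt(2)*x/8 - 9*sqrt(2)*x**2/256 + 27*sqrt(2)*x**3/4096 - 405*sqrt(2)*x**4/262144 + O(x**5)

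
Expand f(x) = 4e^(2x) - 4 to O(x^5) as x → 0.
8*x + 8*x**2 + 16*x**3/3 + 8*x**4/3 + O(x**5)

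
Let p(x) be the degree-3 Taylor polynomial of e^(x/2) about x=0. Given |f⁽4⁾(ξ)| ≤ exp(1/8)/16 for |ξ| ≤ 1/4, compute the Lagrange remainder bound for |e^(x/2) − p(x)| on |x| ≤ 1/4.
exp(1/8)/98304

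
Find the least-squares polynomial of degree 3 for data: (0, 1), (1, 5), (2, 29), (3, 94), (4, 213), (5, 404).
73/63 + (-841/378)x + (685/252)x² + (299/108)x³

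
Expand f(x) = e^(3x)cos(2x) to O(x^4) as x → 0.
1 + 3*x + 5*x**2/2 - 3*x**3/2 + O(x**4)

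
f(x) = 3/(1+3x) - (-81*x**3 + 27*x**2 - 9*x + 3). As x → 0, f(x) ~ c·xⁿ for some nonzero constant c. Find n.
4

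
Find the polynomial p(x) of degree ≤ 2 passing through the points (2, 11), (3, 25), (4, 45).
3*x**2 - x + 1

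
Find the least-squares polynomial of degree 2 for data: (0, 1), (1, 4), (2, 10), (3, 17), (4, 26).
6/7 + (181/70)x + (13/14)x²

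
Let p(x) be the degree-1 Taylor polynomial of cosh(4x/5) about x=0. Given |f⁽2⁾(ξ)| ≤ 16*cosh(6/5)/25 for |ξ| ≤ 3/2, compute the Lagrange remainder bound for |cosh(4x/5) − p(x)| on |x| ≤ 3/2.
18*cosh(6/5)/25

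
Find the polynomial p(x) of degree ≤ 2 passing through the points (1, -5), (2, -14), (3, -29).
-3*x**2 - 2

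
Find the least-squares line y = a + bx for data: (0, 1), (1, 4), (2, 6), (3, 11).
a = 7/10, b = 16/5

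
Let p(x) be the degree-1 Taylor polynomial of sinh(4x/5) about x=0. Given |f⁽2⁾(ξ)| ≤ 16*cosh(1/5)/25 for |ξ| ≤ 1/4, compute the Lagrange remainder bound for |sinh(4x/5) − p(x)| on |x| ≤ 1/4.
cosh(1/5)/50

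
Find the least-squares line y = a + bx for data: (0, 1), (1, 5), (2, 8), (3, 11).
a = 13/10, b = 33/10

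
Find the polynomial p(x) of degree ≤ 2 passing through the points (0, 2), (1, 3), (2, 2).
-x**2 + 2*x + 2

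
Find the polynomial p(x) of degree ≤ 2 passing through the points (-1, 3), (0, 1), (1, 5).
3*x**2 + x + 1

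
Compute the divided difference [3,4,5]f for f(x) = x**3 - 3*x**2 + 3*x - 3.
9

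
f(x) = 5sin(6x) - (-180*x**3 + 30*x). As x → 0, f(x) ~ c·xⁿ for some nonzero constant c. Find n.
5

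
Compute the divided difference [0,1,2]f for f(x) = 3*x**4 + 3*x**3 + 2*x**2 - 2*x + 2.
32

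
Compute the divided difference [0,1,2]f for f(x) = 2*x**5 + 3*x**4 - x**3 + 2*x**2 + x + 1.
50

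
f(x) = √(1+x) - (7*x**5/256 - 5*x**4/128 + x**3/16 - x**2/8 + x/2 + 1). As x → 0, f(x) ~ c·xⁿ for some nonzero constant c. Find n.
6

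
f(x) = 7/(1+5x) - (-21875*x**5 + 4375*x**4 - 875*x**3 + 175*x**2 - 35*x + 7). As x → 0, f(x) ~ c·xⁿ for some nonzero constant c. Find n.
6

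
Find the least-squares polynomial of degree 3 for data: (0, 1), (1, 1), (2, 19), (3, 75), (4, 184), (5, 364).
139/126 + (-3319/756)x + (263/252)x² + (155/54)x³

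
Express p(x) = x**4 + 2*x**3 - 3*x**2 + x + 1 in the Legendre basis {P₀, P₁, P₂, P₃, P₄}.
(1/5)P₀ + (11/5)P₁ + (-10/7)P₂ + (4/5)P₃ + (8/35)P₄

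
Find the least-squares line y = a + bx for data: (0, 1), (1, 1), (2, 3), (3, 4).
a = 3/5, b = 11/10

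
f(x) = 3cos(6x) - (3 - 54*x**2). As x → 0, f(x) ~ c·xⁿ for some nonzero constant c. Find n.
4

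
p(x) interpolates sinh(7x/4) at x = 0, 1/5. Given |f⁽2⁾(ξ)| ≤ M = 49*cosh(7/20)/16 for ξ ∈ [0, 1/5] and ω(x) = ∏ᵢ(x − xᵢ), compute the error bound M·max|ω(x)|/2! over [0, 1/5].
49*cosh(7/20)/3200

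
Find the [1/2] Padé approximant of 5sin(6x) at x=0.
30*x/(6*x**2 + 1)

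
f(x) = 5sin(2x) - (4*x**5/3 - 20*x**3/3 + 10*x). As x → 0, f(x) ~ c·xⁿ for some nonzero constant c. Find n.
7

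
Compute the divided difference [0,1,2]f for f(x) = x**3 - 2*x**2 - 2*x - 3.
1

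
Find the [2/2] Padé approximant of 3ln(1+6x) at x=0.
18*x*(3*x + 1)/(6*x**2 + 6*x + 1)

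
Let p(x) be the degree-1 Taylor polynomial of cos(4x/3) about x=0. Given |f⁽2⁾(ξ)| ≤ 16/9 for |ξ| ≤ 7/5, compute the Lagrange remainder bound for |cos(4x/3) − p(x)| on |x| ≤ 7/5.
392/225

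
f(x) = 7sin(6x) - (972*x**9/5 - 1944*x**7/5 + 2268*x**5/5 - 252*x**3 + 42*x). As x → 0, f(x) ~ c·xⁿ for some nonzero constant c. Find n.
11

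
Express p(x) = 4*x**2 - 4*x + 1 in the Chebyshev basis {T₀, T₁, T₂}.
(3)T₀ + (-4)T₁ + (2)T₂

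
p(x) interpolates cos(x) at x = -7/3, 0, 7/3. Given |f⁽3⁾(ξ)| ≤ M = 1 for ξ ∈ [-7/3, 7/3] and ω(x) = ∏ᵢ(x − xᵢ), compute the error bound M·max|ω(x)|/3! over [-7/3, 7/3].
343*sqrt(3)/729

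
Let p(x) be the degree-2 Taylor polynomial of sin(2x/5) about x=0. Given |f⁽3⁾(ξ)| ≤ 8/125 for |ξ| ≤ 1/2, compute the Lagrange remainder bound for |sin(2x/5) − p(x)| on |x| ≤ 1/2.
1/750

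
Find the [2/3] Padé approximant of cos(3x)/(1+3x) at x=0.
(1 - 15*x**2/4)/(9*x**3/4 + 3*x**2/4 + 3*x + 1)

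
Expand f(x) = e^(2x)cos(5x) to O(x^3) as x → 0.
1 + 2*x - 21*x**2/2 + O(x**3)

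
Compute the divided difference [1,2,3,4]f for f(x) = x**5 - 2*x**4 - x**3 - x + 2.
44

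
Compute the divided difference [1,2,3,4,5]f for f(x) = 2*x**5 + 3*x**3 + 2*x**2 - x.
30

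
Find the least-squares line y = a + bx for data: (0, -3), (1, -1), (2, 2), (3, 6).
a = -7/2, b = 3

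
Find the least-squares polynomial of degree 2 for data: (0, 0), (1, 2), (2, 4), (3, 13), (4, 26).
19/35 + (-139/70)x + (29/14)x²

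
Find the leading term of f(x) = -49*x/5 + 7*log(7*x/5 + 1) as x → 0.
-343*x**2/50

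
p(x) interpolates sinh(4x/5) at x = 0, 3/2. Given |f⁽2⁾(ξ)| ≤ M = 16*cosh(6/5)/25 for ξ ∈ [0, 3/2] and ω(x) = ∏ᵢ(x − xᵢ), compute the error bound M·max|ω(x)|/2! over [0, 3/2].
9*cosh(6/5)/50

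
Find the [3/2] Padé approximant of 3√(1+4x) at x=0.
(6*x**3 + 27*x**2 + 18*x + 3)/(3*x**2 + 4*x + 1)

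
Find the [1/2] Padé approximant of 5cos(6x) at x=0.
5/(18*x**2 + 1)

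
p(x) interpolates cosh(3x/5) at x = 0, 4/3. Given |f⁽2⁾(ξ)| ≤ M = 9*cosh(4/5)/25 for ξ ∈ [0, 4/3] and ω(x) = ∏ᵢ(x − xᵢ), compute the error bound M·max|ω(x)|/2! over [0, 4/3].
2*cosh(4/5)/25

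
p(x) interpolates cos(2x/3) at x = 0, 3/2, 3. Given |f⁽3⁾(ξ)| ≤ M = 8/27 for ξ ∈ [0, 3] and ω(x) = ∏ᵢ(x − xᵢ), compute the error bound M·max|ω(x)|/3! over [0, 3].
sqrt(3)/27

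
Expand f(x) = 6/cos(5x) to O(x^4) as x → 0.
6 + 75*x**2 + O(x**4)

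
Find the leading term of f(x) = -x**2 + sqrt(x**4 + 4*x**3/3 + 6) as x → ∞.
2*x/3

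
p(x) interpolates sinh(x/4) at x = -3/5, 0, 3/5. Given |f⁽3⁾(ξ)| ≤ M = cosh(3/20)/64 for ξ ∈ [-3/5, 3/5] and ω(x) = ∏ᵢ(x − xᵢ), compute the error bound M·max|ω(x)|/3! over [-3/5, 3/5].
sqrt(3)*cosh(3/20)/8000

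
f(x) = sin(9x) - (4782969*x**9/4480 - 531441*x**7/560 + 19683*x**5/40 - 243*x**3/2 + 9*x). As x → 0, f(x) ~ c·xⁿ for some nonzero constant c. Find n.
11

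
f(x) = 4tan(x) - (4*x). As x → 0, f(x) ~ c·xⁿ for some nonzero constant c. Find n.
3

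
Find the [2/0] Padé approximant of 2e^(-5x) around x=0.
25*x**2 - 10*x + 2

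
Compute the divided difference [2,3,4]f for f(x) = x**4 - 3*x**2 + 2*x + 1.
52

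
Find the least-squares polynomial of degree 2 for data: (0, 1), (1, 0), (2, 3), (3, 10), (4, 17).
23/35 + (-53/35)x + (10/7)x²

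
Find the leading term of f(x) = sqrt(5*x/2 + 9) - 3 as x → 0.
5*x/12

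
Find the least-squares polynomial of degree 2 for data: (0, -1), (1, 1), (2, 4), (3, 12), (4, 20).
-34/35 + (31/70)x + (17/14)x²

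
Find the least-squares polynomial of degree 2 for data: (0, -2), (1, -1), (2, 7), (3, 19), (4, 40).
-67/35 + (-76/35)x + (22/7)x²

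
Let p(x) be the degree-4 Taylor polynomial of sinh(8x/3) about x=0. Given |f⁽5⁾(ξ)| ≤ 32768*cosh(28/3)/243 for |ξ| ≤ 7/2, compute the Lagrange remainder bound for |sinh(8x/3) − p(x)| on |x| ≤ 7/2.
2151296*cosh(28/3)/3645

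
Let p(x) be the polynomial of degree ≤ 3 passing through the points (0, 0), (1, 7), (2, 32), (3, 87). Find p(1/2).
2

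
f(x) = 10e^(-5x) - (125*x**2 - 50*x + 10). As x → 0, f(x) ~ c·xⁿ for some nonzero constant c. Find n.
3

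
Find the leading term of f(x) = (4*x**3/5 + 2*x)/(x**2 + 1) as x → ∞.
4*x/5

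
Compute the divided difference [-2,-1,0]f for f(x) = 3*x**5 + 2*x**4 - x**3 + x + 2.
-28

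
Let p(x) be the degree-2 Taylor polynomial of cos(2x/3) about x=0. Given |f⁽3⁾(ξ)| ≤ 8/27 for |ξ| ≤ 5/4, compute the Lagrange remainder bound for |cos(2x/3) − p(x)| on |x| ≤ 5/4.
125/1296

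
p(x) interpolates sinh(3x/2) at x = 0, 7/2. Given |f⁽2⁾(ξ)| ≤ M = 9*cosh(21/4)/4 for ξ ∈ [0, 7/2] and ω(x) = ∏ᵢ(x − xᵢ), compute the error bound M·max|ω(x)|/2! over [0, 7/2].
441*cosh(21/4)/128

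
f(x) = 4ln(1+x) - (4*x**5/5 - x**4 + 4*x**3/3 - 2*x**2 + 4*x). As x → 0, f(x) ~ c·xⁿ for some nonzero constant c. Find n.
6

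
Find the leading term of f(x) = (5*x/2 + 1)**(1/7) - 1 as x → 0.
5*x/14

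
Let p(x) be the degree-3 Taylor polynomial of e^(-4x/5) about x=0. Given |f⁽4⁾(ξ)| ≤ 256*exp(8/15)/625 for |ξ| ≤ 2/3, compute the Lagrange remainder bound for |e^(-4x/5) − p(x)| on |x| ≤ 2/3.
512*exp(8/15)/151875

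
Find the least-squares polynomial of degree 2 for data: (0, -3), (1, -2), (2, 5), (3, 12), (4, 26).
-108/35 + (-8/35)x + (13/7)x²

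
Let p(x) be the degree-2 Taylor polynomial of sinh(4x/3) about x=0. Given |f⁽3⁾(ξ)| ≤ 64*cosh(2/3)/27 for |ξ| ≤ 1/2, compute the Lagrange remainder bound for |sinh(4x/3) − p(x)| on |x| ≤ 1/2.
4*cosh(2/3)/81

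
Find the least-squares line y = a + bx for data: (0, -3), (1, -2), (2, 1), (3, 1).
a = -3, b = 3/2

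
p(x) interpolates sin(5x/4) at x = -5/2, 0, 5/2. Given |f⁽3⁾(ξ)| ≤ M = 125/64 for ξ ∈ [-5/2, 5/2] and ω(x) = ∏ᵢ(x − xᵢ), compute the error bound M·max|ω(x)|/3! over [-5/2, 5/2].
15625*sqrt(3)/13824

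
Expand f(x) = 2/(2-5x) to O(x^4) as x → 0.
1 + 5*x/2 + 25*x**2/4 + 125*x**3/8 + O(x**4)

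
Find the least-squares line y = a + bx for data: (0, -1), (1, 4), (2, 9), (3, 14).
a = -1, b = 5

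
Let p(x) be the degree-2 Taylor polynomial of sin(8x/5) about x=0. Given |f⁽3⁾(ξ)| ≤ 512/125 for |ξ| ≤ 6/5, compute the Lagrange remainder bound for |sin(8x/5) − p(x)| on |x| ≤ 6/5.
18432/15625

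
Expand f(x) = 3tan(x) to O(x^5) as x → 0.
3*x + x**3 + O(x**5)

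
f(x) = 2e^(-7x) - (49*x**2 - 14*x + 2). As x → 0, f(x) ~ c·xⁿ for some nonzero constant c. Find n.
3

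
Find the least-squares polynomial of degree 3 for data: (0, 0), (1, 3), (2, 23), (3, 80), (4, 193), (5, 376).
25/126 + (-829/756)x + (89/252)x² + (161/54)x³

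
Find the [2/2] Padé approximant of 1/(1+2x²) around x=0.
1/(2*x**2 + 1)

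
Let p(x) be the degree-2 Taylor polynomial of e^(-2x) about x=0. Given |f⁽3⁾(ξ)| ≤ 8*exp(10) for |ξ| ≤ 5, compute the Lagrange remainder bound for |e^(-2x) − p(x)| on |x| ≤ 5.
500*exp(10)/3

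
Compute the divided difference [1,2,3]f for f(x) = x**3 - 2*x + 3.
6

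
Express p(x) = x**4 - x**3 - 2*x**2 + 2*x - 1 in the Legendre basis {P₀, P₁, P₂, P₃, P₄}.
(-22/15)P₀ + (7/5)P₁ + (-16/21)P₂ + (-2/5)P₃ + (8/35)P₄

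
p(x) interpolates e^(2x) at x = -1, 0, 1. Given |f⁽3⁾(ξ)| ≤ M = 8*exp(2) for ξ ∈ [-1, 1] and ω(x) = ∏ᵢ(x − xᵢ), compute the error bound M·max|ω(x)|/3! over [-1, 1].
8*sqrt(3)*exp(2)/27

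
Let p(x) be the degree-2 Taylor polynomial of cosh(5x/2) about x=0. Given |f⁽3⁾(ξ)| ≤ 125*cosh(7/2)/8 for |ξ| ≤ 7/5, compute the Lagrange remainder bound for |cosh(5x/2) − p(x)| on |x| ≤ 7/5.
343*cosh(7/2)/48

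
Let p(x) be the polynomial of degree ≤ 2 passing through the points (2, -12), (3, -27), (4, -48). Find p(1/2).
-3/4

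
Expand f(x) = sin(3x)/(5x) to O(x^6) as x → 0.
3/5 - 9*x**2/10 + 81*x**4/200 + O(x**6)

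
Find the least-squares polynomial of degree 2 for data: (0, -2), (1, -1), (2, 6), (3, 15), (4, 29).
-11/5 + (-1/5)x + (2)x²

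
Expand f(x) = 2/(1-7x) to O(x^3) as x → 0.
2 + 14*x + 98*x**2 + O(x**3)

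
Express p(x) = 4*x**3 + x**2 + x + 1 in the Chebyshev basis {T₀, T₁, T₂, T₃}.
(3/2)T₀ + (4)T₁ + (1/2)T₂ + T₃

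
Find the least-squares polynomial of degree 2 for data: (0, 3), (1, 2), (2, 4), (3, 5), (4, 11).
107/35 + (-127/70)x + (13/14)x²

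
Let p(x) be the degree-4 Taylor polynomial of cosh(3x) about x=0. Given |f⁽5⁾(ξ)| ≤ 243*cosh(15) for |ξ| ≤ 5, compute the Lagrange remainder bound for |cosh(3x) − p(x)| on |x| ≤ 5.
50625*cosh(15)/8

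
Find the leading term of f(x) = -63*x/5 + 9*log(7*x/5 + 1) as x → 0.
-441*x**2/50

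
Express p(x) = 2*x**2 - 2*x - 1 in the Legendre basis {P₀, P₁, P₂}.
(-1/3)P₀ + (-2)P₁ + (4/3)P₂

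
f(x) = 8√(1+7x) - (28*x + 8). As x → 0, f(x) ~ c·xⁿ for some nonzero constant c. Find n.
2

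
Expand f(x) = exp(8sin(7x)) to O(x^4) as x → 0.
1 + 56*x + 1568*x**2 + 28812*x**3 + O(x**4)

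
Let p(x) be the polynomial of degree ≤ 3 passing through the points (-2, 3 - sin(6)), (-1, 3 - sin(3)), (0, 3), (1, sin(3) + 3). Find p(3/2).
5*sin(6)/16 + 7*sin(3)/8 + 3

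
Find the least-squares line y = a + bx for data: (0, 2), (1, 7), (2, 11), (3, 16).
a = 21/10, b = 23/5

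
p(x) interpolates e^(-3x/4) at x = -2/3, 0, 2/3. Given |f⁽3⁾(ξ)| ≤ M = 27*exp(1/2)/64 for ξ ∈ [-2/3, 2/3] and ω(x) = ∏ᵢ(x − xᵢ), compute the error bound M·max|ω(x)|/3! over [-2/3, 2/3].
sqrt(3)*exp(1/2)/216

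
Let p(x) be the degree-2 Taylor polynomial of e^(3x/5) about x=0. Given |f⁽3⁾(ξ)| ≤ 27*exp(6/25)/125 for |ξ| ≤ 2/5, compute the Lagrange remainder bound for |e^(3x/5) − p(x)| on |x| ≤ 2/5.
36*exp(6/25)/15625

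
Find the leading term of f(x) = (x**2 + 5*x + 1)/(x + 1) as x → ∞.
x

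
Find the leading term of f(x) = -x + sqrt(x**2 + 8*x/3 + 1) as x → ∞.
4/3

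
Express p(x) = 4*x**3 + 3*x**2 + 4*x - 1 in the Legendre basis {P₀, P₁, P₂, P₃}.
(32/5)P₁ + (2)P₂ + (8/5)P₃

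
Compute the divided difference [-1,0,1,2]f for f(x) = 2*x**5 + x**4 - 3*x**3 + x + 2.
9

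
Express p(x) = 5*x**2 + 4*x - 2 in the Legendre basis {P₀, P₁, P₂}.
(-1/3)P₀ + (4)P₁ + (10/3)P₂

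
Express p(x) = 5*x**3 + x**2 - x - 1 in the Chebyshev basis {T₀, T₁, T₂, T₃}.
(-1/2)T₀ + (11/4)T₁ + (1/2)T₂ + (5/4)T₃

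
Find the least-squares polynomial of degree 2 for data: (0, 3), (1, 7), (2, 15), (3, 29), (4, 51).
17/5 + (-1/5)x + (3)x²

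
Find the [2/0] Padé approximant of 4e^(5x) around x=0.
50*x**2 + 20*x + 4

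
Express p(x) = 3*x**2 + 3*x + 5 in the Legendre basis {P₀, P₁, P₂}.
(6)P₀ + (3)P₁ + (2)P₂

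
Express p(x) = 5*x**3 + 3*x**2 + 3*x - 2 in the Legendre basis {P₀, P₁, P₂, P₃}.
-P₀ + (6)P₁ + (2)P₂ + (2)P₃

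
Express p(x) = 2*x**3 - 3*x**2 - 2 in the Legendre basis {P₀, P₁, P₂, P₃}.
(-3)P₀ + (6/5)P₁ + (-2)P₂ + (4/5)P₃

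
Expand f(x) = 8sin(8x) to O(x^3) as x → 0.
64*x + O(x**3)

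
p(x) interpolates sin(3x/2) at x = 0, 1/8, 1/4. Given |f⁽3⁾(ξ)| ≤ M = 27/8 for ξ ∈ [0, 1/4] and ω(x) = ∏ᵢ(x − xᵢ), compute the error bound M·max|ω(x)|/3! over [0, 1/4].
sqrt(3)/4096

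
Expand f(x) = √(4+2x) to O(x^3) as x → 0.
2 + x/2 - x**2/16 + O(x**3)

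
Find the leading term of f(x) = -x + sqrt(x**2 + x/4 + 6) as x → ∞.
1/8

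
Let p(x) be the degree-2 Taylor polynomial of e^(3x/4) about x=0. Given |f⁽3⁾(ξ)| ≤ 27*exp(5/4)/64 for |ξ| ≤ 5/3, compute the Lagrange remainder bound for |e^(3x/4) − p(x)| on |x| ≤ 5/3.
125*exp(5/4)/384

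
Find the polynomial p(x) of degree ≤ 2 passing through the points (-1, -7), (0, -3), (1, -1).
-x**2 + 3*x - 3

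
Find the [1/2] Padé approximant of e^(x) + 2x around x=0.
(145*x/51 + 1)/(-x**2/34 - 8*x/51 + 1)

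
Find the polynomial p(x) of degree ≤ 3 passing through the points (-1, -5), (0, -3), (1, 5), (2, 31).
2*x**3 + 3*x**2 + 3*x - 3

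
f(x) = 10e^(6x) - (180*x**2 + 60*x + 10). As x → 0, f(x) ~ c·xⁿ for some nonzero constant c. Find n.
3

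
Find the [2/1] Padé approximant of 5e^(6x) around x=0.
(30*x**2 + 20*x + 5)/(1 - 2*x)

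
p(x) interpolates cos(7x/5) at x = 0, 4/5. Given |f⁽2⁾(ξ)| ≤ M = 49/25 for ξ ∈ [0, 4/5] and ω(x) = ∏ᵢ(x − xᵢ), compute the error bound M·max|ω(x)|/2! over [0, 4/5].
98/625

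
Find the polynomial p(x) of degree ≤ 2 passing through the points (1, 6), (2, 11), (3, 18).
x**2 + 2*x + 3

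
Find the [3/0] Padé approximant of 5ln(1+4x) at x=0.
20*x*(16*x**2 - 6*x + 3)/3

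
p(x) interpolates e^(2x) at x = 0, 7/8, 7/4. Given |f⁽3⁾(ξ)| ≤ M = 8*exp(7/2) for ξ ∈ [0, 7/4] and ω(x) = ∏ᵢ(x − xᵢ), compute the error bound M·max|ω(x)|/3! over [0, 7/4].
343*sqrt(3)*exp(7/2)/1728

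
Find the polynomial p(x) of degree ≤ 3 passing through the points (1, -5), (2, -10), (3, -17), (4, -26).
-x**2 - 2*x - 2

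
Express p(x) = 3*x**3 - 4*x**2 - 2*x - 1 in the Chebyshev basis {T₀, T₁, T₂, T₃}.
(-3)T₀ + (1/4)T₁ + (-2)T₂ + (3/4)T₃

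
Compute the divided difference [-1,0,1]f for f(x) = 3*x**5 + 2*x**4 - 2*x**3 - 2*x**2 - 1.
0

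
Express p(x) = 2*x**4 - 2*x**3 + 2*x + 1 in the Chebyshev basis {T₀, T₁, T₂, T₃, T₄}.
(7/4)T₀ + (1/2)T₁ + T₂ + (-1/2)T₃ + (1/4)T₄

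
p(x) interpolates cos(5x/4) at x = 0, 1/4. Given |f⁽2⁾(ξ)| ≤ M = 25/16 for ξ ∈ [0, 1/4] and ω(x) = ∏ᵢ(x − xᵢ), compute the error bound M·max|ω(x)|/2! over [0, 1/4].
25/2048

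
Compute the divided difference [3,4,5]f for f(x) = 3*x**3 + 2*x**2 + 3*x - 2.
38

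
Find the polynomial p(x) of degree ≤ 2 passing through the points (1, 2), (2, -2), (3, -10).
-2*x**2 + 2*x + 2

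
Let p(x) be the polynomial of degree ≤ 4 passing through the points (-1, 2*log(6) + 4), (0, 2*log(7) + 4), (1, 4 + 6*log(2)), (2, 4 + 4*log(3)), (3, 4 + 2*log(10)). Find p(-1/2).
log(147*14**(3/16)*3**(27/64)*5**(59/64)/40) + 4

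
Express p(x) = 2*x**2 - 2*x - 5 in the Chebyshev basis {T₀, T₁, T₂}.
(-4)T₀ + (-2)T₁ + T₂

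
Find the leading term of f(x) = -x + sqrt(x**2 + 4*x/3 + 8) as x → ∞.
2/3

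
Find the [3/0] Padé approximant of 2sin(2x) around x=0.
-8*x**3/3 + 4*x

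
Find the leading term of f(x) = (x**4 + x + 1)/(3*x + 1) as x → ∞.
x**3/3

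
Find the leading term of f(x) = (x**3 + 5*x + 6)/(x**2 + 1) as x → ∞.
x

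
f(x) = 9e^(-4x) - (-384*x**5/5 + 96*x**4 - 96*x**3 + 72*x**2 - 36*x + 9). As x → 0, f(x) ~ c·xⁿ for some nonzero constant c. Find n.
6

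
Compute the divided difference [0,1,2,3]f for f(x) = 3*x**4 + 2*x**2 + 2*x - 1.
18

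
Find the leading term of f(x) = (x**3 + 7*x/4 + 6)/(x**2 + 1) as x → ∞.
x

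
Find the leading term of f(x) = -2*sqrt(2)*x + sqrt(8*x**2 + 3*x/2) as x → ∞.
3*sqrt(2)/16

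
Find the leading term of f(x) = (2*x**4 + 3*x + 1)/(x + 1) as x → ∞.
2*x**3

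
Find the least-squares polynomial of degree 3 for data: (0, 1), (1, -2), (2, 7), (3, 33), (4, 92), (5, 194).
95/126 + (-1973/756)x + (-145/126)x² + (203/108)x³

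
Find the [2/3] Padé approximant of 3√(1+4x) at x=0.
(21*x**2 + 84*x/5 + 3)/(-2*x**3/5 + 9*x**2/5 + 18*x/5 + 1)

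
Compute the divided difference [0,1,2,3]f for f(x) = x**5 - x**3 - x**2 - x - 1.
24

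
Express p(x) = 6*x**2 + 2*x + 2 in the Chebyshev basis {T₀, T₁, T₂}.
(5)T₀ + (2)T₁ + (3)T₂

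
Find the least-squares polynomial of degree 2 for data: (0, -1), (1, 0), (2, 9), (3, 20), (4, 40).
-38/35 + (-43/35)x + (20/7)x²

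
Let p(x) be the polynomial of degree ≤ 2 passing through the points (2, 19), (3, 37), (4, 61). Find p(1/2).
13/4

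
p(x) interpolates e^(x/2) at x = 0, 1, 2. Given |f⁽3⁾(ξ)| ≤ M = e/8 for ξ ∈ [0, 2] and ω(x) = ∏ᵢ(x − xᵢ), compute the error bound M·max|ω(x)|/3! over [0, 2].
sqrt(3)*e/216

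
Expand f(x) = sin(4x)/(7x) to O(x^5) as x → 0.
4/7 - 32*x**2/21 + 128*x**4/105 + O(x**5)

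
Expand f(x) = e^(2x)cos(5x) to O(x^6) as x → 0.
1 + 2*x - 21*x**2/2 - 71*x**3/3 + 41*x**4/24 + 2141*x**5/60 + O(x**6)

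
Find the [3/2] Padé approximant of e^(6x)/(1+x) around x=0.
(72*x**3/35 + 18*x**2/5 + 99*x/35 + 1)/(51*x**2/35 - 76*x/35 + 1)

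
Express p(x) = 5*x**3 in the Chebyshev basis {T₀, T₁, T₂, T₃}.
(15/4)T₁ + (5/4)T₃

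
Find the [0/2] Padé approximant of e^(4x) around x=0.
1/(8*x**2 - 4*x + 1)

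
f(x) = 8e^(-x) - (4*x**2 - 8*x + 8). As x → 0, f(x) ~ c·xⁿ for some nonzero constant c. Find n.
3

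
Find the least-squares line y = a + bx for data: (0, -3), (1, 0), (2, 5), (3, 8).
a = -16/5, b = 19/5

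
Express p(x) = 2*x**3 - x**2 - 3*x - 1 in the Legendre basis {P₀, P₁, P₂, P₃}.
(-4/3)P₀ + (-9/5)P₁ + (-2/3)P₂ + (4/5)P₃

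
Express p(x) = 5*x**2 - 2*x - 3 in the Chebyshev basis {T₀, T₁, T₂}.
(-1/2)T₀ + (-2)T₁ + (5/2)T₂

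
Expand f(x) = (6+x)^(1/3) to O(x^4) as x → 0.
6**(1/3) + 6**(1/3)*x/18 - 6**(1/3)*x**2/324 + 5*6**(1/3)*x**3/17496 + O(x**4)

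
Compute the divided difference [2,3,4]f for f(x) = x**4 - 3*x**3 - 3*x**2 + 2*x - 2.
25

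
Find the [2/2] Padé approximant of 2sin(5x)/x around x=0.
(10 - 175*x**2/6)/(5*x**2/4 + 1)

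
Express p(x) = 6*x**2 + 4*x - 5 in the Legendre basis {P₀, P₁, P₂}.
(-3)P₀ + (4)P₁ + (4)P₂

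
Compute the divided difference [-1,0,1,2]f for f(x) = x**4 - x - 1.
2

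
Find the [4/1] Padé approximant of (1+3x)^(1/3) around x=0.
(x**4/3 - 8*x**3/15 + 6*x**2/5 + 16*x/5 + 1)/(11*x/5 + 1)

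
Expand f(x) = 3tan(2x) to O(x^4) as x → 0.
6*x + 8*x**3 + O(x**4)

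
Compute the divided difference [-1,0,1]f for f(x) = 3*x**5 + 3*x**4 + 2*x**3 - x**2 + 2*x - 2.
2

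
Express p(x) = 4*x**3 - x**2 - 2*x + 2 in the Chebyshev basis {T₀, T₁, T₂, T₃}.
(3/2)T₀ + T₁ + (-1/2)T₂ + T₃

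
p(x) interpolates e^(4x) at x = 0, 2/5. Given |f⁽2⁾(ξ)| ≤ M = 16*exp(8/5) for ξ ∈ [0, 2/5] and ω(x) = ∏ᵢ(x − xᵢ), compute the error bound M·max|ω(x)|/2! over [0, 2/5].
8*exp(8/5)/25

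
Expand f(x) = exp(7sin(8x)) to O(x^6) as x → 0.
1 + 56*x + 1568*x**2 + 28672*x**3 + 376320*x**4 + 54820864*x**5/15 + O(x**6)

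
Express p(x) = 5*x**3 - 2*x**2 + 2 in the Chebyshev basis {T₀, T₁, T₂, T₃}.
T₀ + (15/4)T₁ - T₂ + (5/4)T₃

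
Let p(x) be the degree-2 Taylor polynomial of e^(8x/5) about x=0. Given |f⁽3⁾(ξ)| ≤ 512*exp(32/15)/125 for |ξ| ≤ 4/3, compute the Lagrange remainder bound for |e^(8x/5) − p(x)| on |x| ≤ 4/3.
16384*exp(32/15)/10125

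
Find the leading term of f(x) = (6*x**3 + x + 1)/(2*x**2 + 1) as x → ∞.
3*x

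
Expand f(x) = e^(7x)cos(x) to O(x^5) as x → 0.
1 + 7*x + 24*x**2 + 161*x**3/3 + 527*x**4/6 + O(x**5)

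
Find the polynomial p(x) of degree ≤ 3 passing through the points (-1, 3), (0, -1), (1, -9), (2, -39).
-3*x**3 - 2*x**2 - 3*x - 1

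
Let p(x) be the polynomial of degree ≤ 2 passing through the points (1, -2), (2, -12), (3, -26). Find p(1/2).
3/2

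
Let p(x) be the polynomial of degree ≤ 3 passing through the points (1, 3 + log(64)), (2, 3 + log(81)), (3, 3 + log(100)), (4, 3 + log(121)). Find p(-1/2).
3 + log(10995116277760000000000000000*11**(5/8)*2**(1/4)*3**(3/4)*5**(7/8)/12846465423973394586004152411)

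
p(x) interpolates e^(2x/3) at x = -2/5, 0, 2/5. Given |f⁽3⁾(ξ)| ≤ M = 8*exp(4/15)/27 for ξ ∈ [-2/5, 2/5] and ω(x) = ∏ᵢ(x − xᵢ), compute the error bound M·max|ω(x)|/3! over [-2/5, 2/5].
64*sqrt(3)*exp(4/15)/91125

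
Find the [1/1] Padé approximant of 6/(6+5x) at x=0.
1/(5*x/6 + 1)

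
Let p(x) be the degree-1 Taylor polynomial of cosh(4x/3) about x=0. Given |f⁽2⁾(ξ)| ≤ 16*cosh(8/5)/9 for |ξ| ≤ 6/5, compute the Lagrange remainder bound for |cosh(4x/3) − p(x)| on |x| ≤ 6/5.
32*cosh(8/5)/25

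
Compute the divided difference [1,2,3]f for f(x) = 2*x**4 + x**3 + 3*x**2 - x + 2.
59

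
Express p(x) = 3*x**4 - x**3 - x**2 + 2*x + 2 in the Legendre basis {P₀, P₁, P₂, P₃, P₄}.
(34/15)P₀ + (7/5)P₁ + (22/21)P₂ + (-2/5)P₃ + (24/35)P₄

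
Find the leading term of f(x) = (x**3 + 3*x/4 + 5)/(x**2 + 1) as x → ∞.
x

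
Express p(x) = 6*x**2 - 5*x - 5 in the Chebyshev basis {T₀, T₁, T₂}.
(-2)T₀ + (-5)T₁ + (3)T₂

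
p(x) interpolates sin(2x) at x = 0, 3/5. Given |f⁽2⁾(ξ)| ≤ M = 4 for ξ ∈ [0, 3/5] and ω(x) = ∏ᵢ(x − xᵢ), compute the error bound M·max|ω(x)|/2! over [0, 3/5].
9/50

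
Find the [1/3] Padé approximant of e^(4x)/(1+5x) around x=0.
(16*x/11 + 1)/(392*x**3/33 - 116*x**2/11 + 27*x/11 + 1)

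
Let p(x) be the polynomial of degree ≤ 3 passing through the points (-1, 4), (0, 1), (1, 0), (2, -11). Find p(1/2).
1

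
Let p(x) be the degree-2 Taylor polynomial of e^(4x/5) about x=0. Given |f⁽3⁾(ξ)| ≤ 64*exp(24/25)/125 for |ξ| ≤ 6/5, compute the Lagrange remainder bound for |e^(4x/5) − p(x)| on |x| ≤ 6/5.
2304*exp(24/25)/15625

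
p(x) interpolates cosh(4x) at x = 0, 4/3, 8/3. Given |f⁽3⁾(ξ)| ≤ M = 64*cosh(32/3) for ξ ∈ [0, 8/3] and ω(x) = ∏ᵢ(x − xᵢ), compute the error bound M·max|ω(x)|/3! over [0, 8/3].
4096*sqrt(3)*cosh(32/3)/729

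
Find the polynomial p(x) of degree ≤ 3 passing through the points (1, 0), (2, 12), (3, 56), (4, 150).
3*x**3 - 2*x**2 - 3*x + 2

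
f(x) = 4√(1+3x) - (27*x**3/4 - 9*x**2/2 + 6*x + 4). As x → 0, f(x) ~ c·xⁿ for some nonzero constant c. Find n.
4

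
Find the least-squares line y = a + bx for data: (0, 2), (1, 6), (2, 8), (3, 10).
a = 13/5, b = 13/5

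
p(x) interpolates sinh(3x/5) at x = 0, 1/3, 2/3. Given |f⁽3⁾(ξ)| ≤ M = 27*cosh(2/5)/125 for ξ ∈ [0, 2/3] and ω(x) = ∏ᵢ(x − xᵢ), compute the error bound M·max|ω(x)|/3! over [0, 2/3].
sqrt(3)*cosh(2/5)/3375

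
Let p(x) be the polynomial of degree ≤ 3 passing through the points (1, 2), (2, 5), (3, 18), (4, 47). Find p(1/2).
19/8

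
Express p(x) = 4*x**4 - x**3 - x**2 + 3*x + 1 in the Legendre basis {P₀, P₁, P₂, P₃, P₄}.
(22/15)P₀ + (12/5)P₁ + (34/21)P₂ + (-2/5)P₃ + (32/35)P₄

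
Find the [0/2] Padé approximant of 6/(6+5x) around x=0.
1/(5*x/6 + 1)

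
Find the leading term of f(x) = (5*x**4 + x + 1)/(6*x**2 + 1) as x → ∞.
5*x**2/6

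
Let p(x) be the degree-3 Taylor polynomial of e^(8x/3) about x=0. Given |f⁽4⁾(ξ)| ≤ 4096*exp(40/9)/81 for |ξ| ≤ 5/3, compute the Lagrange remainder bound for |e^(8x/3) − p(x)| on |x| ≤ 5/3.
320000*exp(40/9)/19683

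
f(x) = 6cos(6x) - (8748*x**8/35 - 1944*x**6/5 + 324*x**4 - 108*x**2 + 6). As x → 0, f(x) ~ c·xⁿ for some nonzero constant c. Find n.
10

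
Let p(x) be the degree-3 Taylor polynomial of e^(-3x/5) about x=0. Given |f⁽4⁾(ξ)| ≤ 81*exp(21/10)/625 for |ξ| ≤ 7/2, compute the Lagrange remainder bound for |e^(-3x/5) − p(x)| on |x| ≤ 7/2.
64827*exp(21/10)/80000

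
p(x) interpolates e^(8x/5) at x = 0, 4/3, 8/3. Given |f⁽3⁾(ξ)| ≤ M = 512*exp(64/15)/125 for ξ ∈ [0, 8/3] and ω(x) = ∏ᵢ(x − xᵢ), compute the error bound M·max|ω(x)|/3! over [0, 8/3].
32768*sqrt(3)*exp(64/15)/91125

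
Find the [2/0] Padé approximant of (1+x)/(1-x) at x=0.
2*x**2 + 2*x + 1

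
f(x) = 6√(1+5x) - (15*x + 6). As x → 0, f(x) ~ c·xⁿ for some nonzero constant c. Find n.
2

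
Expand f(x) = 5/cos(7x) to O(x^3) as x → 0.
5 + 245*x**2/2 + O(x**3)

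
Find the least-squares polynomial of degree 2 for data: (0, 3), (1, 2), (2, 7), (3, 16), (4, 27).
13/5 + (-9/5)x + (2)x²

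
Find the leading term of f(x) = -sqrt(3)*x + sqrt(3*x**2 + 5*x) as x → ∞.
5*sqrt(3)/6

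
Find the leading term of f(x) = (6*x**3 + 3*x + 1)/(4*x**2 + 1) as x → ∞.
3*x/2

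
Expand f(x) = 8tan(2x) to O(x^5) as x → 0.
16*x + 64*x**3/3 + O(x**5)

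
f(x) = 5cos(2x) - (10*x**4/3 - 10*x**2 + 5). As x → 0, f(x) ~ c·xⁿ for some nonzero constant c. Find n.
6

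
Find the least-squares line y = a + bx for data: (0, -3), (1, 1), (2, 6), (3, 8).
a = -27/10, b = 19/5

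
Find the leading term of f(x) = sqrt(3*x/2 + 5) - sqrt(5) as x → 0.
3*sqrt(5)*x/20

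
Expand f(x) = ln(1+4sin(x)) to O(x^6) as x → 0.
4*x - 8*x**2 + 62*x**3/3 - 184*x**4/3 + 1165*x**5/6 + O(x**6)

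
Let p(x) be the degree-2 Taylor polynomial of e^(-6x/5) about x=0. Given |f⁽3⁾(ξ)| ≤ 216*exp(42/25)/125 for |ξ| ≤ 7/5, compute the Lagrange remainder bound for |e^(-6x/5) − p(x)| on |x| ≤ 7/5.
12348*exp(42/25)/15625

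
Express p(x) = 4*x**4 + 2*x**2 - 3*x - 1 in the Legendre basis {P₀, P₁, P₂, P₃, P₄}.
(7/15)P₀ + (-3)P₁ + (76/21)P₂ + (32/35)P₄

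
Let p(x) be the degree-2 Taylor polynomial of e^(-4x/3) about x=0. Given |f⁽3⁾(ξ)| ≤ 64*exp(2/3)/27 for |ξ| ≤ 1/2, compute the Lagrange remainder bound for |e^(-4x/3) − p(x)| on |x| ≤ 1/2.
4*exp(2/3)/81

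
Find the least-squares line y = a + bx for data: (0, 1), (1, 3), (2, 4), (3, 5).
a = 13/10, b = 13/10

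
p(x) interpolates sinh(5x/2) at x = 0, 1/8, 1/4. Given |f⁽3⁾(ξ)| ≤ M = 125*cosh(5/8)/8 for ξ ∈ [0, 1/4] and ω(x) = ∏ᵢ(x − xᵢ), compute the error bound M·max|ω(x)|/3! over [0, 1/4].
125*sqrt(3)*cosh(5/8)/110592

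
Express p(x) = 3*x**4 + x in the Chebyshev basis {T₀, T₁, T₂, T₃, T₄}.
(9/8)T₀ + T₁ + (3/2)T₂ + (3/8)T₄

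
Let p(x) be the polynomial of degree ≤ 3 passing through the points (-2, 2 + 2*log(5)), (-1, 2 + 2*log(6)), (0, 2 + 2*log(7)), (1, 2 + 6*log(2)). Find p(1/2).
2 + log(14*2**(1/4)*3**(3/8)*5**(1/8)*7**(7/8)/3)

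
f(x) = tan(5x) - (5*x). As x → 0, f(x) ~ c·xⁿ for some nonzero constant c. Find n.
3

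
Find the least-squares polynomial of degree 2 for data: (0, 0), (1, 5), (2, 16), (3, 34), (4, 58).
1/35 + (23/14)x + (45/14)x²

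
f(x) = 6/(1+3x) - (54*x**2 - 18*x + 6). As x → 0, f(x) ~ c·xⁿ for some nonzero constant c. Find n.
3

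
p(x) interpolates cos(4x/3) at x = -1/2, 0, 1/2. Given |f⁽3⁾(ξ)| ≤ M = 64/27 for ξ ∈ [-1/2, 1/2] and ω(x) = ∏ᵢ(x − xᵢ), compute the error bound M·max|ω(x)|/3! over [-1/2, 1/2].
8*sqrt(3)/729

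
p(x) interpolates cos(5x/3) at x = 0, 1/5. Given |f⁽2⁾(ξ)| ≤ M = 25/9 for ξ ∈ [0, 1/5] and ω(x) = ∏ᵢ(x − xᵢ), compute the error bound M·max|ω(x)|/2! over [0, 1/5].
1/72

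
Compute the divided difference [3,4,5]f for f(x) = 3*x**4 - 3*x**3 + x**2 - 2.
256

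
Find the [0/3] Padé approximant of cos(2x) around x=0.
1/(2*x**2 + 1)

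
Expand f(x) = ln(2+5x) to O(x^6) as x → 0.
log(2) + 5*x/2 - 25*x**2/8 + 125*x**3/24 - 625*x**4/64 + 625*x**5/32 + O(x**6)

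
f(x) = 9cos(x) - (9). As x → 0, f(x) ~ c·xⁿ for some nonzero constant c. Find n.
2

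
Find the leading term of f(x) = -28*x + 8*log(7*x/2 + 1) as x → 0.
-49*x**2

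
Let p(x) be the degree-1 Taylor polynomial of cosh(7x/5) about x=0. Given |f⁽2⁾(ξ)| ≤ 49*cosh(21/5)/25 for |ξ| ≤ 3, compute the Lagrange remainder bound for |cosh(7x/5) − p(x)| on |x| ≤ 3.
441*cosh(21/5)/50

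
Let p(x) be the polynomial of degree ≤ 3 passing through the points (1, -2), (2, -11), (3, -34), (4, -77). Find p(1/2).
-7/8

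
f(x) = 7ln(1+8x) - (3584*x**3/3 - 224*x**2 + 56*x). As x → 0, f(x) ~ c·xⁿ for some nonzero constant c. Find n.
4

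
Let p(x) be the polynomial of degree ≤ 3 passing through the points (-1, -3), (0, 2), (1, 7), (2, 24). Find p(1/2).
15/4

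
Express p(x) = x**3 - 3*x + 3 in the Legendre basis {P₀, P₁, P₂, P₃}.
(3)P₀ + (-12/5)P₁ + (2/5)P₃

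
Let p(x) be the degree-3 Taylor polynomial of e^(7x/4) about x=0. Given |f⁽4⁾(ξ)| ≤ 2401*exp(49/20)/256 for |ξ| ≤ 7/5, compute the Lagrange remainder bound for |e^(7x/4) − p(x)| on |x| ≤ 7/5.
5764801*exp(49/20)/3840000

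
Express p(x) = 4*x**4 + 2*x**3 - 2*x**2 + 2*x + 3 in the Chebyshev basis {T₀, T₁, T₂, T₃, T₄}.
(7/2)T₀ + (7/2)T₁ + T₂ + (1/2)T₃ + (1/2)T₄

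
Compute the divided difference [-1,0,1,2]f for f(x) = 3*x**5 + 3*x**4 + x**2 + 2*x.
21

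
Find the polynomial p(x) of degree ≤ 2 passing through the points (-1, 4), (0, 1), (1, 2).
2*x**2 - x + 1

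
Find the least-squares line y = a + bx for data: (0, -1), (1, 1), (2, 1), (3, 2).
a = -3/5, b = 9/10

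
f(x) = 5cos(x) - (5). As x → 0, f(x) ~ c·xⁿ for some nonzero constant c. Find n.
2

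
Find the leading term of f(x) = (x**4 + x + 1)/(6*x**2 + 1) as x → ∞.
x**2/6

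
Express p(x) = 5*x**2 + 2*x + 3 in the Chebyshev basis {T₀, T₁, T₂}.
(11/2)T₀ + (2)T₁ + (5/2)T₂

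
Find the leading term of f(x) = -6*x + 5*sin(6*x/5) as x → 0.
-36*x**3/25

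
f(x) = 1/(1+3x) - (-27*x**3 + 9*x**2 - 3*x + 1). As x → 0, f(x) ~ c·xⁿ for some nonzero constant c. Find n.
4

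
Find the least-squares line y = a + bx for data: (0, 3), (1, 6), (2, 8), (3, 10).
a = 33/10, b = 23/10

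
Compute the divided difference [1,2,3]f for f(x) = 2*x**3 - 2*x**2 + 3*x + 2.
10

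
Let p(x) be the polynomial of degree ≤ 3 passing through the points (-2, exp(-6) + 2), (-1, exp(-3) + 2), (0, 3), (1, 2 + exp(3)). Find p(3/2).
(-5 + 21*exp(3) + (-3 + 35*exp(3))*exp(6))*exp(-6)/16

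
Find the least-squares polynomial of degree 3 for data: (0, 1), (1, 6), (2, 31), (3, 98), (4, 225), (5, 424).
85/63 + (-395/189)x + (353/126)x² + (157/54)x³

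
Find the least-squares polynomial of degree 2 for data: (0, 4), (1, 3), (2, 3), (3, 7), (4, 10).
137/35 + (-64/35)x + (6/7)x²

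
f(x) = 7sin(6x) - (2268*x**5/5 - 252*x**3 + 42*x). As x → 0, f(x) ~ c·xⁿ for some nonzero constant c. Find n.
7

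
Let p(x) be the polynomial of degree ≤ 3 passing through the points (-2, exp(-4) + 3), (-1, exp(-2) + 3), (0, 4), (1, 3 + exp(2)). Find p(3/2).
(-5 + 21*exp(2) + (13 + 35*exp(2))*exp(4))*exp(-4)/16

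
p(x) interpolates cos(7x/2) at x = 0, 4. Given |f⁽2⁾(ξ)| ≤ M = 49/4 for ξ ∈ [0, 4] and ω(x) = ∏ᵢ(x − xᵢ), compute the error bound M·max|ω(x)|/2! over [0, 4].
49/2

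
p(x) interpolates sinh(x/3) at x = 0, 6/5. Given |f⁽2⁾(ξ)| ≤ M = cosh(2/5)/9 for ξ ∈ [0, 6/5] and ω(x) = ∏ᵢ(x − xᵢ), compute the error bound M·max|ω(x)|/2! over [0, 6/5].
cosh(2/5)/50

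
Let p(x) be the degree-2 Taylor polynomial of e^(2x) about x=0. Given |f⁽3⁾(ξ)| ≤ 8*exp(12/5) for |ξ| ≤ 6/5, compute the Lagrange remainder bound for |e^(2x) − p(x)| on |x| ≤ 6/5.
288*exp(12/5)/125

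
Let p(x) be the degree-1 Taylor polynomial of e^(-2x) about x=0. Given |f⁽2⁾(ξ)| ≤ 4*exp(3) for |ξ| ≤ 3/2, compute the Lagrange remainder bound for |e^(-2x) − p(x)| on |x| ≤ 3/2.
9*exp(3)/2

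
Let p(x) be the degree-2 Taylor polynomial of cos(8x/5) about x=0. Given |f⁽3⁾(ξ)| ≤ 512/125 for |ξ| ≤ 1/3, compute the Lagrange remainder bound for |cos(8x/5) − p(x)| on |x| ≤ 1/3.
256/10125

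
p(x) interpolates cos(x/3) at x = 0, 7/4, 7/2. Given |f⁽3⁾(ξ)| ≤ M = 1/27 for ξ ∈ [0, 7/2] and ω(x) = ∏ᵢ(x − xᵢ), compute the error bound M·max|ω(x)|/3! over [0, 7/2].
343*sqrt(3)/46656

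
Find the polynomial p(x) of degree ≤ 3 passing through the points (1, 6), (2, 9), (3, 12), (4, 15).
3*x + 3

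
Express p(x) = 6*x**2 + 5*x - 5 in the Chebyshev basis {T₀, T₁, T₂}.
(-2)T₀ + (5)T₁ + (3)T₂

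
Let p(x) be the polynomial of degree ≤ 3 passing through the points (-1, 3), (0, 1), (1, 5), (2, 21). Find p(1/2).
15/8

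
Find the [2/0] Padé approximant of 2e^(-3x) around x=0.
9*x**2 - 6*x + 2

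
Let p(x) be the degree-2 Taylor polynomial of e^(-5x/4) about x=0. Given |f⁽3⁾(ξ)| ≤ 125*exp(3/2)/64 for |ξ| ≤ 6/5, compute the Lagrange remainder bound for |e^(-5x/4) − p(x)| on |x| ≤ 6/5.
9*exp(3/2)/16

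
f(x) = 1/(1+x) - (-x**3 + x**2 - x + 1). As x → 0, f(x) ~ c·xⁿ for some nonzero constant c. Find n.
4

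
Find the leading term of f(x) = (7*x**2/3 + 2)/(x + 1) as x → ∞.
7*x/3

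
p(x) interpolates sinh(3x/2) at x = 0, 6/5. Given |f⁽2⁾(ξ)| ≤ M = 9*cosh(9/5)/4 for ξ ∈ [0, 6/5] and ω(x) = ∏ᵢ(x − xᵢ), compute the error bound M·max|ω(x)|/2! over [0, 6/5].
81*cosh(9/5)/200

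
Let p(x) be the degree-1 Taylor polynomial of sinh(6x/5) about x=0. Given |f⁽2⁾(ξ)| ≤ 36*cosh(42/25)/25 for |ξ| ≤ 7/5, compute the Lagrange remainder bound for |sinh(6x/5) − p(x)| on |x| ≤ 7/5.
882*cosh(42/25)/625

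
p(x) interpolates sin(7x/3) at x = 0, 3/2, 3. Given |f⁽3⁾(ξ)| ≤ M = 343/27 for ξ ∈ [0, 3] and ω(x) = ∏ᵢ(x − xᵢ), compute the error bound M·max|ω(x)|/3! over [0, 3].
343*sqrt(3)/216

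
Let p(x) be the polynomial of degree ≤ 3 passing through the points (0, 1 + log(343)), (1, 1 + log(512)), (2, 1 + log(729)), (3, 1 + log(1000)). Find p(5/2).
1 + log(243*2**(1/8)*3**(5/8)*5**(15/16)*7**(3/16)/4)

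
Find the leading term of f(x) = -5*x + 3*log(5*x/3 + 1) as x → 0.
-25*x**2/6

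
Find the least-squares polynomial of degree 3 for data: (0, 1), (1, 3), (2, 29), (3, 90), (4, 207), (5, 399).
2/3 + (-113/126)x + (29/21)x² + (53/18)x³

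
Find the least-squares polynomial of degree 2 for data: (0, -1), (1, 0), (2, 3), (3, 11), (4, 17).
-44/35 + (29/70)x + (15/14)x²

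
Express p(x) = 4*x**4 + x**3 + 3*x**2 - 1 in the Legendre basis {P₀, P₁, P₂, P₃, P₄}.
(4/5)P₀ + (3/5)P₁ + (30/7)P₂ + (2/5)P₃ + (32/35)P₄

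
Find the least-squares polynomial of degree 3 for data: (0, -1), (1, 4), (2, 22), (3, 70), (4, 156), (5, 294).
-5/6 + (167/252)x + (32/21)x² + (73/36)x³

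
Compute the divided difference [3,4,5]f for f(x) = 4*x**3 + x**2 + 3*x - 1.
49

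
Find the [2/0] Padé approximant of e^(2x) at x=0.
2*x**2 + 2*x + 1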